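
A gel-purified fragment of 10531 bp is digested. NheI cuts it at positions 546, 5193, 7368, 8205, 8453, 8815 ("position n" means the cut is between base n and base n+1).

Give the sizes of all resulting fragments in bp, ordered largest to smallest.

4647, 2175, 1716, 837, 546, 362, 248 bp

Linear molecule, 6 cuts → 7 fragments:
  546 − 0 = 546 bp
  5193 − 546 = 4647 bp
  7368 − 5193 = 2175 bp
  8205 − 7368 = 837 bp
  8453 − 8205 = 248 bp
  8815 − 8453 = 362 bp
  10531 − 8815 = 1716 bp
Sorted largest to smallest: 4647, 2175, 1716, 837, 546, 362, 248 bp.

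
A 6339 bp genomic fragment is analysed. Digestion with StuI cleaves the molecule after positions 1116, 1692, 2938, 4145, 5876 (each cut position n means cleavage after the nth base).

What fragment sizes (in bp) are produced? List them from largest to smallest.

Linear molecule, 5 cuts → 6 fragments:
  1116 − 0 = 1116 bp
  1692 − 1116 = 576 bp
  2938 − 1692 = 1246 bp
  4145 − 2938 = 1207 bp
  5876 − 4145 = 1731 bp
  6339 − 5876 = 463 bp
Sorted largest to smallest: 1731, 1246, 1207, 1116, 576, 463 bp.

1731, 1246, 1207, 1116, 576, 463 bp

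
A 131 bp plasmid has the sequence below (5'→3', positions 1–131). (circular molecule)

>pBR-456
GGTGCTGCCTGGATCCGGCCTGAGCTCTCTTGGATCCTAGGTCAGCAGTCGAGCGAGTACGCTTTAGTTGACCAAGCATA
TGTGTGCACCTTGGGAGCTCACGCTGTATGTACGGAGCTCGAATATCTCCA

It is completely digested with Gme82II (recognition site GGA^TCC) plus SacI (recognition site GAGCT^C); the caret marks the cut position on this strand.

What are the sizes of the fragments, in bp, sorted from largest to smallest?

Gme82II sites (GGATCC) start at positions 11, 32.
Gme82II cuts after base 3 of each site, so after positions 13, 34.
SacI sites (GAGCTC) start at positions 22, 95, 115.
SacI cuts after base 5 of each site (before the last base), so after positions 26, 99, 119.
Combined cut positions: 13, 26, 34, 99, 119.
Circular molecule, 5 cuts → 5 fragments:
  14–26 → 13 bp
  27–34 → 8 bp
  35–99 → 65 bp
  100–119 → 20 bp
  120–131 then 1–13 → 12 + 13 = 25 bp
Sorted largest to smallest: 65, 25, 20, 13, 8 bp.

65, 25, 20, 13, 8 bp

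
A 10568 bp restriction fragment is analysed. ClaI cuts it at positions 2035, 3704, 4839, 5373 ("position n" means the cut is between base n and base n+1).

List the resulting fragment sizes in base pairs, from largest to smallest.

5195, 2035, 1669, 1135, 534 bp

Linear molecule, 4 cuts → 5 fragments:
  2035 − 0 = 2035 bp
  3704 − 2035 = 1669 bp
  4839 − 3704 = 1135 bp
  5373 − 4839 = 534 bp
  10568 − 5373 = 5195 bp
Sorted largest to smallest: 5195, 2035, 1669, 1135, 534 bp.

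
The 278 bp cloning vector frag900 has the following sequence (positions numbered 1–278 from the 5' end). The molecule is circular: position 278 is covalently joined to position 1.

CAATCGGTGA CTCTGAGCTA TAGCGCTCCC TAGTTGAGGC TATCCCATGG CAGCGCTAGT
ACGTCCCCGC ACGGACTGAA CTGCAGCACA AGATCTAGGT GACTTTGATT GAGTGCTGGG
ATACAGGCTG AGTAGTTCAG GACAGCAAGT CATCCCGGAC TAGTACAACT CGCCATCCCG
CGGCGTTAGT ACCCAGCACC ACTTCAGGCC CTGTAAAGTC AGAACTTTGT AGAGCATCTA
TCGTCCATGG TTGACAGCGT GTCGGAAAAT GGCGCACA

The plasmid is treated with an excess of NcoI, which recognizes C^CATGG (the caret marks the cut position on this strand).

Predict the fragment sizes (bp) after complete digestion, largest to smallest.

200, 78 bp

NcoI sites (CCATGG) start at positions 45, 245.
NcoI cuts after the first base of each site, so after positions 45, 245.
Circular molecule, 2 cuts → 2 fragments:
  46–245 → 200 bp
  246–278 then 1–45 → 33 + 45 = 78 bp
Sorted largest to smallest: 200, 78 bp.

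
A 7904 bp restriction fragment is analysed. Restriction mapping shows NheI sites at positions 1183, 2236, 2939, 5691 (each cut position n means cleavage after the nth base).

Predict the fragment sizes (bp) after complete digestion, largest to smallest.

2752, 2213, 1183, 1053, 703 bp

Linear molecule, 4 cuts → 5 fragments:
  1183 − 0 = 1183 bp
  2236 − 1183 = 1053 bp
  2939 − 2236 = 703 bp
  5691 − 2939 = 2752 bp
  7904 − 5691 = 2213 bp
Sorted largest to smallest: 2752, 2213, 1183, 1053, 703 bp.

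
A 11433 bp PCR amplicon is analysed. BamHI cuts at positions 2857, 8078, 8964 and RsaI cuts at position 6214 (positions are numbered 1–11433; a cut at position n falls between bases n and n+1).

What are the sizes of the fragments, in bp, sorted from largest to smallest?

Combined cut positions (sorted): 2857, 6214, 8078, 8964.
Linear molecule, 4 cuts → 5 fragments:
  2857 − 0 = 2857 bp
  6214 − 2857 = 3357 bp
  8078 − 6214 = 1864 bp
  8964 − 8078 = 886 bp
  11433 − 8964 = 2469 bp
Sorted largest to smallest: 3357, 2857, 2469, 1864, 886 bp.

3357, 2857, 2469, 1864, 886 bp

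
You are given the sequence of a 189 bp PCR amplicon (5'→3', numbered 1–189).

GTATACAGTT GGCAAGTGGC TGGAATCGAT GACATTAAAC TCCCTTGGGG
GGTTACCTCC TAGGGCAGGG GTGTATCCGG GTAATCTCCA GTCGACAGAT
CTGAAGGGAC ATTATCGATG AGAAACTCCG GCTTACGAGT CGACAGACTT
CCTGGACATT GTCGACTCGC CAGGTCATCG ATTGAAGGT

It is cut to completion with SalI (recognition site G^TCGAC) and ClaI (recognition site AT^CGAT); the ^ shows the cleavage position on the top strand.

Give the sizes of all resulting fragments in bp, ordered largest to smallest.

SalI sites (GTCGAC) start at positions 91, 139, 161.
SalI cuts after the first base of each site, so after positions 91, 139, 161.
ClaI sites (ATCGAT) start at positions 25, 114, 177.
ClaI cuts after base 2 of each site, so after positions 26, 115, 178.
Combined cut positions: 26, 91, 115, 139, 161, 178.
Linear molecule, 6 cuts → 7 fragments:
  1–26 → 26 bp
  27–91 → 65 bp
  92–115 → 24 bp
  116–139 → 24 bp
  140–161 → 22 bp
  162–178 → 17 bp
  179–189 → 11 bp
Sorted largest to smallest: 65, 26, 24, 24, 22, 17, 11 bp.

65, 26, 24, 24, 22, 17, 11 bp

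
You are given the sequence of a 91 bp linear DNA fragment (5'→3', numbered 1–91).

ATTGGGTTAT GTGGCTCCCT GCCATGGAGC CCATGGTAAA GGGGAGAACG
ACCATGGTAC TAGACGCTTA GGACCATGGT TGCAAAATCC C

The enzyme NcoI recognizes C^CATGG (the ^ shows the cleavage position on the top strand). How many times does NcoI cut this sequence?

CCATGG occurs starting at positions 22, 31, 52, 74.
NcoI cuts at 4 sites.

4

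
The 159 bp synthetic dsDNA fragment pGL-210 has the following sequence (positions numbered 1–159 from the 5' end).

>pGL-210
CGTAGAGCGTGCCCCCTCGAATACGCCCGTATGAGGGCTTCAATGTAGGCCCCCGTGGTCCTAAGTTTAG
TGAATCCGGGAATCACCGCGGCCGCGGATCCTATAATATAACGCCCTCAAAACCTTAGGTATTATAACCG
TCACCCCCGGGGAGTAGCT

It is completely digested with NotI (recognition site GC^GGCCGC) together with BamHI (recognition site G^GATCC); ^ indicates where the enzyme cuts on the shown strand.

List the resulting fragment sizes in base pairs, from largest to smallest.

The NotI site (GCGGCCGC) starts at position 88.
NotI cuts after base 2 of each site, so after position 89.
The BamHI site (GGATCC) starts at position 96.
BamHI cuts after the first base of each site, so after position 96.
Combined cut positions: 89, 96.
Linear molecule, 2 cuts → 3 fragments:
  1–89 → 89 bp
  90–96 → 7 bp
  97–159 → 63 bp
Sorted largest to smallest: 89, 63, 7 bp.

89, 63, 7 bp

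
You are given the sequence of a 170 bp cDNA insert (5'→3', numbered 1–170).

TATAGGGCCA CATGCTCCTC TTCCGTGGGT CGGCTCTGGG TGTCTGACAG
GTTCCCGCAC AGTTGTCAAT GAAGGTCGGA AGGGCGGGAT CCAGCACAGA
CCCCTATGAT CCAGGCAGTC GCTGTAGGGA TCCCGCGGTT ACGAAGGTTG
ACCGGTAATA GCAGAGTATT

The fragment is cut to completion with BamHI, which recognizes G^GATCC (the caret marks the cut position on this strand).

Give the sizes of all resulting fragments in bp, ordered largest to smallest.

BamHI sites (GGATCC) start at positions 87, 128.
BamHI cuts after the first base of each site, so after positions 87, 128.
Linear molecule, 2 cuts → 3 fragments:
  1–87 → 87 bp
  88–128 → 41 bp
  129–170 → 42 bp
Sorted largest to smallest: 87, 42, 41 bp.

87, 42, 41 bp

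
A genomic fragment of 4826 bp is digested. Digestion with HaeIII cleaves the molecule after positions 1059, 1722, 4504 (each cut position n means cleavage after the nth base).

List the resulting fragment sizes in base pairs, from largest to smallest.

2782, 1059, 663, 322 bp

Linear molecule, 3 cuts → 4 fragments:
  1059 − 0 = 1059 bp
  1722 − 1059 = 663 bp
  4504 − 1722 = 2782 bp
  4826 − 4504 = 322 bp
Sorted largest to smallest: 2782, 1059, 663, 322 bp.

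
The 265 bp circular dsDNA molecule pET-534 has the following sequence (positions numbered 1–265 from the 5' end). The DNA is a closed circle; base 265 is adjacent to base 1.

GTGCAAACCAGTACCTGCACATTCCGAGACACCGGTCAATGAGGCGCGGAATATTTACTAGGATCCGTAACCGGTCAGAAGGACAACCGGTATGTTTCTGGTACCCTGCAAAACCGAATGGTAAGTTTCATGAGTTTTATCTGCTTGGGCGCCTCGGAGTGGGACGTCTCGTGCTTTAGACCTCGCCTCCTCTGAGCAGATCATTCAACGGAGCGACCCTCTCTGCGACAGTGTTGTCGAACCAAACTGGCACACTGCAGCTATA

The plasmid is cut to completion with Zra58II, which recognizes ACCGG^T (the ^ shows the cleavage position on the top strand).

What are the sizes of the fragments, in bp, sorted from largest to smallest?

Zra58II sites (ACCGGT) start at positions 31, 70, 86.
Zra58II cuts after base 5 of each site (before the last base), so after positions 35, 74, 90.
Circular molecule, 3 cuts → 3 fragments:
  36–74 → 39 bp
  75–90 → 16 bp
  91–265 then 1–35 → 175 + 35 = 210 bp
Sorted largest to smallest: 210, 39, 16 bp.

210, 39, 16 bp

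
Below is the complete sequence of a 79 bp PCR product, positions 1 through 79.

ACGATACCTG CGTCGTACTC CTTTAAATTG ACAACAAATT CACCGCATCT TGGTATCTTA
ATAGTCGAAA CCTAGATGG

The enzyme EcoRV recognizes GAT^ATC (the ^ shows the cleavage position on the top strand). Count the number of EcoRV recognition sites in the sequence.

0

No occurrence of GATATC is present in the sequence.
EcoRV does not cut: 0 sites.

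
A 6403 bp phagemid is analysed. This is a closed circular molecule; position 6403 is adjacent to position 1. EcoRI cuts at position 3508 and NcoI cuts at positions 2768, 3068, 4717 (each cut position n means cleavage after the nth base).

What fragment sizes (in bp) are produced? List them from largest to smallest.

Combined cut positions (sorted): 2768, 3068, 3508, 4717.
Circular molecule, 4 cuts → 4 fragments:
  3068 − 2768 = 300 bp
  3508 − 3068 = 440 bp
  4717 − 3508 = 1209 bp
  wrap: 6403 − 4717 + 2768 = 4454 bp
Sorted largest to smallest: 4454, 1209, 440, 300 bp.

4454, 1209, 440, 300 bp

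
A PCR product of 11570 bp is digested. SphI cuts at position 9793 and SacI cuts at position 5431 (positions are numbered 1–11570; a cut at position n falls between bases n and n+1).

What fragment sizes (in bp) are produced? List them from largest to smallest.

5431, 4362, 1777 bp

Combined cut positions (sorted): 5431, 9793.
Linear molecule, 2 cuts → 3 fragments:
  5431 − 0 = 5431 bp
  9793 − 5431 = 4362 bp
  11570 − 9793 = 1777 bp
Sorted largest to smallest: 5431, 4362, 1777 bp.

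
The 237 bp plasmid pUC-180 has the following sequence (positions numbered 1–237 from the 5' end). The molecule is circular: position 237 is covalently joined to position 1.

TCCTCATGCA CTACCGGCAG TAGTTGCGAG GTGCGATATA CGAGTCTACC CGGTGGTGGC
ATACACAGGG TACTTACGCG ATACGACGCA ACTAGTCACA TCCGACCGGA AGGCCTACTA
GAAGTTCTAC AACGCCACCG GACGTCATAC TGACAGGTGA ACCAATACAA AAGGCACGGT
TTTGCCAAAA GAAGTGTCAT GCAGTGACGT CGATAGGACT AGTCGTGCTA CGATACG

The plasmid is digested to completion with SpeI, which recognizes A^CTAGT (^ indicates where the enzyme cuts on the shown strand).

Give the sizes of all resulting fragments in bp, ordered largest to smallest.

SpeI sites (ACTAGT) start at positions 91, 218.
SpeI cuts after the first base of each site, so after positions 91, 218.
Circular molecule, 2 cuts → 2 fragments:
  92–218 → 127 bp
  219–237 then 1–91 → 19 + 91 = 110 bp
Sorted largest to smallest: 127, 110 bp.

127, 110 bp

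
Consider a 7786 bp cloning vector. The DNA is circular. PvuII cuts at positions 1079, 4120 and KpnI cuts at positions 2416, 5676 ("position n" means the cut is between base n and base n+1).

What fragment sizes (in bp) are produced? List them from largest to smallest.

3189, 1704, 1556, 1337 bp

Combined cut positions (sorted): 1079, 2416, 4120, 5676.
Circular molecule, 4 cuts → 4 fragments:
  2416 − 1079 = 1337 bp
  4120 − 2416 = 1704 bp
  5676 − 4120 = 1556 bp
  wrap: 7786 − 5676 + 1079 = 3189 bp
Sorted largest to smallest: 3189, 1704, 1556, 1337 bp.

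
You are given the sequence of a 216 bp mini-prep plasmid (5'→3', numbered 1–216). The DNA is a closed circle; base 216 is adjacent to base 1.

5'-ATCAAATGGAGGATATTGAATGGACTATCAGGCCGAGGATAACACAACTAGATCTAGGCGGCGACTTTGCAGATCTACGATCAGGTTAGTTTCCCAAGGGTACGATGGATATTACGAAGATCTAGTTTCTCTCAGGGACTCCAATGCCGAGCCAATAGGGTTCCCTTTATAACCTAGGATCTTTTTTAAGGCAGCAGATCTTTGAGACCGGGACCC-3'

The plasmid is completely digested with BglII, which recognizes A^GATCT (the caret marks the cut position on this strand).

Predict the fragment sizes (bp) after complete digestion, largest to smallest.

BglII sites (AGATCT) start at positions 50, 71, 118, 196.
BglII cuts after the first base of each site, so after positions 50, 71, 118, 196.
Circular molecule, 4 cuts → 4 fragments:
  51–71 → 21 bp
  72–118 → 47 bp
  119–196 → 78 bp
  197–216 then 1–50 → 20 + 50 = 70 bp
Sorted largest to smallest: 78, 70, 47, 21 bp.

78, 70, 47, 21 bp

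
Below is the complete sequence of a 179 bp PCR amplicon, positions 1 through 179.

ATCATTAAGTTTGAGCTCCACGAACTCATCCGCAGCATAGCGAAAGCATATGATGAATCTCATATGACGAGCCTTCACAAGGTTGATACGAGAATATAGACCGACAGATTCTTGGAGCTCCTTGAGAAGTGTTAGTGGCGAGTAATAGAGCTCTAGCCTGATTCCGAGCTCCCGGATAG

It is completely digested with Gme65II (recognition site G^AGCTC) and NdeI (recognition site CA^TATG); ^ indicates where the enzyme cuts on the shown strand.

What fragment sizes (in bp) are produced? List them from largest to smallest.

53, 35, 33, 18, 14, 13, 13 bp

Gme65II sites (GAGCTC) start at positions 13, 115, 148, 166.
Gme65II cuts after the first base of each site, so after positions 13, 115, 148, 166.
NdeI sites (CATATG) start at positions 47, 61.
NdeI cuts after base 2 of each site, so after positions 48, 62.
Combined cut positions: 13, 48, 62, 115, 148, 166.
Linear molecule, 6 cuts → 7 fragments:
  1–13 → 13 bp
  14–48 → 35 bp
  49–62 → 14 bp
  63–115 → 53 bp
  116–148 → 33 bp
  149–166 → 18 bp
  167–179 → 13 bp
Sorted largest to smallest: 53, 35, 33, 18, 14, 13, 13 bp.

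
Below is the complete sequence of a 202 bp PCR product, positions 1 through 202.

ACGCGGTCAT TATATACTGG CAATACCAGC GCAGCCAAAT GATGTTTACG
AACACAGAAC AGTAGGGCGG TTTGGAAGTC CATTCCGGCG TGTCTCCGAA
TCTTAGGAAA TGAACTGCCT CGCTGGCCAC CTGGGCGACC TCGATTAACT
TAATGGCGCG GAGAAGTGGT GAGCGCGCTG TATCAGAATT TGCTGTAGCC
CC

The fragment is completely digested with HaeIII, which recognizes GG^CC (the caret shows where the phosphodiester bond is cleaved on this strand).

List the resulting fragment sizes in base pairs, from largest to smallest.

126, 76 bp

The HaeIII site (GGCC) starts at position 125.
HaeIII cuts after base 2 of each site, so after position 126.
Linear molecule, 1 cut → 2 fragments:
  1–126 → 126 bp
  127–202 → 76 bp
Sorted largest to smallest: 126, 76 bp.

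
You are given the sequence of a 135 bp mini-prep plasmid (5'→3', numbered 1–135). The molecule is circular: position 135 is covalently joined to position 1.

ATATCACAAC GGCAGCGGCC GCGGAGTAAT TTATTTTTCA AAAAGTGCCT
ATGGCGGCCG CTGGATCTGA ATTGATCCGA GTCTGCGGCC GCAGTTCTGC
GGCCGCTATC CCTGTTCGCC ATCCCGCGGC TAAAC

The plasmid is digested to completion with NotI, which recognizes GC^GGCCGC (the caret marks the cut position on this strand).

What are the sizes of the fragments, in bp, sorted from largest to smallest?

NotI sites (GCGGCCGC) start at positions 15, 54, 85, 99.
NotI cuts after base 2 of each site, so after positions 16, 55, 86, 100.
Circular molecule, 4 cuts → 4 fragments:
  17–55 → 39 bp
  56–86 → 31 bp
  87–100 → 14 bp
  101–135 then 1–16 → 35 + 16 = 51 bp
Sorted largest to smallest: 51, 39, 31, 14 bp.

51, 39, 31, 14 bp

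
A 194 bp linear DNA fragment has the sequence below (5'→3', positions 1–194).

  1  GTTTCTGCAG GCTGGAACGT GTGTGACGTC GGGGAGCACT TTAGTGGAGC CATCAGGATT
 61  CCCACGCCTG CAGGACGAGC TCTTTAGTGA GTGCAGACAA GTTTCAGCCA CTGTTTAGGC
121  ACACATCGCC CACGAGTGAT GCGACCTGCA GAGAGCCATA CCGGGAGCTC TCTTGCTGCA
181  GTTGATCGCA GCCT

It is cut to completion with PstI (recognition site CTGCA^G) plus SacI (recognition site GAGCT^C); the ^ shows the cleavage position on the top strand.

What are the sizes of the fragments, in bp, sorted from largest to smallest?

69, 63, 19, 14, 11, 9, 9 bp

PstI sites (CTGCAG) start at positions 5, 68, 146, 176.
PstI cuts after base 5 of each site (before the last base), so after positions 9, 72, 150, 180.
SacI sites (GAGCTC) start at positions 77, 165.
SacI cuts after base 5 of each site (before the last base), so after positions 81, 169.
Combined cut positions: 9, 72, 81, 150, 169, 180.
Linear molecule, 6 cuts → 7 fragments:
  1–9 → 9 bp
  10–72 → 63 bp
  73–81 → 9 bp
  82–150 → 69 bp
  151–169 → 19 bp
  170–180 → 11 bp
  181–194 → 14 bp
Sorted largest to smallest: 69, 63, 19, 14, 11, 9, 9 bp.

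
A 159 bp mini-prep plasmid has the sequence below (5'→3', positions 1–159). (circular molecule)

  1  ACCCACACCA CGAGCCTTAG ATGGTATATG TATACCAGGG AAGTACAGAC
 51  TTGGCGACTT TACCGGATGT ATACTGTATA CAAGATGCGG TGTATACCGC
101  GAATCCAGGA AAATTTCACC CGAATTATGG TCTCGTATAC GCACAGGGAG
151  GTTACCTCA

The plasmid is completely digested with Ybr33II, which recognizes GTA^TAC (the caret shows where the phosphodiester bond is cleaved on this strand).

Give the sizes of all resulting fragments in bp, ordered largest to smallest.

54, 43, 39, 16, 7 bp

Ybr33II sites (GTATAC) start at positions 30, 69, 76, 92, 135.
Ybr33II cuts after base 3 of each site, so after positions 32, 71, 78, 94, 137.
Circular molecule, 5 cuts → 5 fragments:
  33–71 → 39 bp
  72–78 → 7 bp
  79–94 → 16 bp
  95–137 → 43 bp
  138–159 then 1–32 → 22 + 32 = 54 bp
Sorted largest to smallest: 54, 43, 39, 16, 7 bp.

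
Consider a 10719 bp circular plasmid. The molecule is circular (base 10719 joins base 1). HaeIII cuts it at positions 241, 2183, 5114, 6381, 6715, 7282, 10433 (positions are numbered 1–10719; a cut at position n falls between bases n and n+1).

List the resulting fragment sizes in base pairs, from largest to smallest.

Circular molecule, 7 cuts → 7 fragments:
  2183 − 241 = 1942 bp
  5114 − 2183 = 2931 bp
  6381 − 5114 = 1267 bp
  6715 − 6381 = 334 bp
  7282 − 6715 = 567 bp
  10433 − 7282 = 3151 bp
  wrap: 10719 − 10433 + 241 = 527 bp
Sorted largest to smallest: 3151, 2931, 1942, 1267, 567, 527, 334 bp.

3151, 2931, 1942, 1267, 567, 527, 334 bp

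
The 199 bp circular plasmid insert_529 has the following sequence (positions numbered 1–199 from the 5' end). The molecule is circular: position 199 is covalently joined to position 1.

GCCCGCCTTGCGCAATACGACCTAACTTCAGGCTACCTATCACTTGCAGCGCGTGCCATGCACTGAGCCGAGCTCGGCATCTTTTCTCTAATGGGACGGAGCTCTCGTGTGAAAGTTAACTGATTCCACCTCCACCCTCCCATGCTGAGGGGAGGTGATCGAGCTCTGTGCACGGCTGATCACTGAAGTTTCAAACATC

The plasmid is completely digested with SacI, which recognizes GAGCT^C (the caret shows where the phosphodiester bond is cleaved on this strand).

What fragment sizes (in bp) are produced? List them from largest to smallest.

108, 62, 29 bp

SacI sites (GAGCTC) start at positions 70, 99, 161.
SacI cuts after base 5 of each site (before the last base), so after positions 74, 103, 165.
Circular molecule, 3 cuts → 3 fragments:
  75–103 → 29 bp
  104–165 → 62 bp
  166–199 then 1–74 → 34 + 74 = 108 bp
Sorted largest to smallest: 108, 62, 29 bp.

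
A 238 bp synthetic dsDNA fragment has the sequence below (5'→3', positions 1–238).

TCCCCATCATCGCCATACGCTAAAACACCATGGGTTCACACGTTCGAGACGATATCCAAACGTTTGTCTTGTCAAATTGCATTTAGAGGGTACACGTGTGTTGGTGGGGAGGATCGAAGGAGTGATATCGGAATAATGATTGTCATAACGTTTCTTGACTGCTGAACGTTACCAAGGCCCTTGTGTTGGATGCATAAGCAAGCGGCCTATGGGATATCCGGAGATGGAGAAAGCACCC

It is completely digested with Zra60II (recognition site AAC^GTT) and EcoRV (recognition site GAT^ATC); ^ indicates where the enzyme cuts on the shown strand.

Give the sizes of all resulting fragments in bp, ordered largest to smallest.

Zra60II sites (AACGTT) start at positions 59, 147, 165.
Zra60II cuts after base 3 of each site, so after positions 61, 149, 167.
EcoRV sites (GATATC) start at positions 51, 124, 213.
EcoRV cuts after base 3 of each site, so after positions 53, 126, 215.
Combined cut positions: 53, 61, 126, 149, 167, 215.
Linear molecule, 6 cuts → 7 fragments:
  1–53 → 53 bp
  54–61 → 8 bp
  62–126 → 65 bp
  127–149 → 23 bp
  150–167 → 18 bp
  168–215 → 48 bp
  216–238 → 23 bp
Sorted largest to smallest: 65, 53, 48, 23, 23, 18, 8 bp.

65, 53, 48, 23, 23, 18, 8 bp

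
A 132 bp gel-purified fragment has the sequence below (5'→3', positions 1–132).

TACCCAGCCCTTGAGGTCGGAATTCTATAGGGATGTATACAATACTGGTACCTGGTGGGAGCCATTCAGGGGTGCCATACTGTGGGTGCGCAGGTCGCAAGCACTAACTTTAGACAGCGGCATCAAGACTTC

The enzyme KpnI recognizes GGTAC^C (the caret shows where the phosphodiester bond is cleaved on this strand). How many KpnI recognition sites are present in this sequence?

1

GGTACC occurs starting at position 47.
KpnI cuts at 1 site.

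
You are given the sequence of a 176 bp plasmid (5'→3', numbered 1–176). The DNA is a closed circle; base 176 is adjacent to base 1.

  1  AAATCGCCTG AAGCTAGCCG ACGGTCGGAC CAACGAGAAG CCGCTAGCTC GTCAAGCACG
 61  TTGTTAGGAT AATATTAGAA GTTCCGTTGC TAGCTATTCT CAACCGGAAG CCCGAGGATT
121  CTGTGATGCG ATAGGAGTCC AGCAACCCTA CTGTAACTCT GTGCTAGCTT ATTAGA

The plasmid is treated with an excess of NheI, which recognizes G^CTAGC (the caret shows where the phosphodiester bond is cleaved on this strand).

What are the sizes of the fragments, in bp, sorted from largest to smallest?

NheI sites (GCTAGC) start at positions 13, 43, 89, 163.
NheI cuts after the first base of each site, so after positions 13, 43, 89, 163.
Circular molecule, 4 cuts → 4 fragments:
  14–43 → 30 bp
  44–89 → 46 bp
  90–163 → 74 bp
  164–176 then 1–13 → 13 + 13 = 26 bp
Sorted largest to smallest: 74, 46, 30, 26 bp.

74, 46, 30, 26 bp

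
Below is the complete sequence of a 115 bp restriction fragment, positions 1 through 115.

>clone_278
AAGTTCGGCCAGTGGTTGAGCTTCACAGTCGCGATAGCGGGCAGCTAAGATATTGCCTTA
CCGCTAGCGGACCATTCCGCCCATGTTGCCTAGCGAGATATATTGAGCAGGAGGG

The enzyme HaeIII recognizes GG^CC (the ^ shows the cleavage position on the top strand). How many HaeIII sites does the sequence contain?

1

GGCC occurs starting at position 7.
HaeIII cuts at 1 site.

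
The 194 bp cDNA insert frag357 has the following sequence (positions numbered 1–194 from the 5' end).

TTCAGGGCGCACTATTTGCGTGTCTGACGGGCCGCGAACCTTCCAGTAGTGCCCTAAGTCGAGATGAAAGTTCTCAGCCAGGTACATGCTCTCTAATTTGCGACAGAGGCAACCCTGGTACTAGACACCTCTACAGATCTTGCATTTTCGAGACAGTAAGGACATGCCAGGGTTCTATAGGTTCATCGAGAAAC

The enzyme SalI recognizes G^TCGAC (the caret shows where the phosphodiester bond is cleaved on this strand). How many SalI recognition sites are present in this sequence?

No occurrence of GTCGAC is present in the sequence.
SalI does not cut: 0 sites.

0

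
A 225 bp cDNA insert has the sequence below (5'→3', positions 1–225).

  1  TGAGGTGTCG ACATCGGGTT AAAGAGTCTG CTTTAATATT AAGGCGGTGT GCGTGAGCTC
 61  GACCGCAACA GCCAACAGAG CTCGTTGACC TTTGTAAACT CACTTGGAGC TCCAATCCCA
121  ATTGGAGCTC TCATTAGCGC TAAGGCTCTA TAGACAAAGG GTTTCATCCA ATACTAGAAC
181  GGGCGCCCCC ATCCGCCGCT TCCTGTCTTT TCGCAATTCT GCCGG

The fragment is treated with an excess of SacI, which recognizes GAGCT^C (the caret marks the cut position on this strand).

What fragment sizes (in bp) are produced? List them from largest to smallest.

96, 59, 29, 23, 18 bp

SacI sites (GAGCTC) start at positions 55, 78, 107, 125.
SacI cuts after base 5 of each site (before the last base), so after positions 59, 82, 111, 129.
Linear molecule, 4 cuts → 5 fragments:
  1–59 → 59 bp
  60–82 → 23 bp
  83–111 → 29 bp
  112–129 → 18 bp
  130–225 → 96 bp
Sorted largest to smallest: 96, 59, 29, 23, 18 bp.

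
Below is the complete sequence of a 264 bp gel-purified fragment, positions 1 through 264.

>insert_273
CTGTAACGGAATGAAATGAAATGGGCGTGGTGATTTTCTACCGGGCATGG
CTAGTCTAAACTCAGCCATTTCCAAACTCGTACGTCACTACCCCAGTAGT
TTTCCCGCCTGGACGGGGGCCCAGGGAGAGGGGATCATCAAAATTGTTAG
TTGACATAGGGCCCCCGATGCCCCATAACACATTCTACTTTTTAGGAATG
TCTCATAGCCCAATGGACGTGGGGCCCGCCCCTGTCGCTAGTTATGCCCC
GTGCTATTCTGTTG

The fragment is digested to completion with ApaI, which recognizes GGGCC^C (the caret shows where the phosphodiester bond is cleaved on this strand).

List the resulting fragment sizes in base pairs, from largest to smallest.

121, 63, 42, 38 bp

ApaI sites (GGGCCC) start at positions 117, 159, 222.
ApaI cuts after base 5 of each site (before the last base), so after positions 121, 163, 226.
Linear molecule, 3 cuts → 4 fragments:
  1–121 → 121 bp
  122–163 → 42 bp
  164–226 → 63 bp
  227–264 → 38 bp
Sorted largest to smallest: 121, 63, 42, 38 bp.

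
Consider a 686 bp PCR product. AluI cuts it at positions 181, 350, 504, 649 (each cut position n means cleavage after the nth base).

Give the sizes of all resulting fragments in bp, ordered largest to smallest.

Linear molecule, 4 cuts → 5 fragments:
  181 − 0 = 181 bp
  350 − 181 = 169 bp
  504 − 350 = 154 bp
  649 − 504 = 145 bp
  686 − 649 = 37 bp
Sorted largest to smallest: 181, 169, 154, 145, 37 bp.

181, 169, 154, 145, 37 bp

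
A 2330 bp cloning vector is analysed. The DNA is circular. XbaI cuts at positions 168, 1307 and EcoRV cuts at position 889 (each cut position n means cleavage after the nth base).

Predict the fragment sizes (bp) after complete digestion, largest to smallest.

Combined cut positions (sorted): 168, 889, 1307.
Circular molecule, 3 cuts → 3 fragments:
  889 − 168 = 721 bp
  1307 − 889 = 418 bp
  wrap: 2330 − 1307 + 168 = 1191 bp
Sorted largest to smallest: 1191, 721, 418 bp.

1191, 721, 418 bp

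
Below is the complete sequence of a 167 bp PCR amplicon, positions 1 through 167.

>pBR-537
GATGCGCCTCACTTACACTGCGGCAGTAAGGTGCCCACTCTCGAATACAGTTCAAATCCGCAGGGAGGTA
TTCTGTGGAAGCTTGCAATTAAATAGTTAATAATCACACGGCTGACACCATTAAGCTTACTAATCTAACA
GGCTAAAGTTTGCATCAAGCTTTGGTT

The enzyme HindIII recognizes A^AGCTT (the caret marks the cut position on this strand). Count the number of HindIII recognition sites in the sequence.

AAGCTT occurs starting at positions 79, 123, 157.
HindIII cuts at 3 sites.

3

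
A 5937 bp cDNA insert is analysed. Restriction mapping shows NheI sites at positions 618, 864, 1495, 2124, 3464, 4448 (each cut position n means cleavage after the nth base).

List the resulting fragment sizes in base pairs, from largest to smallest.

1489, 1340, 984, 631, 629, 618, 246 bp

Linear molecule, 6 cuts → 7 fragments:
  618 − 0 = 618 bp
  864 − 618 = 246 bp
  1495 − 864 = 631 bp
  2124 − 1495 = 629 bp
  3464 − 2124 = 1340 bp
  4448 − 3464 = 984 bp
  5937 − 4448 = 1489 bp
Sorted largest to smallest: 1489, 1340, 984, 631, 629, 618, 246 bp.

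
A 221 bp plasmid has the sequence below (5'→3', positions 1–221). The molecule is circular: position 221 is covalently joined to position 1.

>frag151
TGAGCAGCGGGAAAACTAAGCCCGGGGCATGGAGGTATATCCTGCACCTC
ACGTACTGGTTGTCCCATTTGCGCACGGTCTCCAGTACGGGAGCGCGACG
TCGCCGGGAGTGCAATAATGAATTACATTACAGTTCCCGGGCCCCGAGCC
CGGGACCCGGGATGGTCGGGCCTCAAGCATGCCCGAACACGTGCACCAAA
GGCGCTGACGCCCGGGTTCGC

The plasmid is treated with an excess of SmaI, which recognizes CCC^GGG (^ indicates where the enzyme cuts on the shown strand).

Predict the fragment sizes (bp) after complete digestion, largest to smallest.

115, 55, 31, 13, 7 bp

SmaI sites (CCCGGG) start at positions 21, 136, 149, 156, 211.
SmaI cuts after base 3 of each site, so after positions 23, 138, 151, 158, 213.
Circular molecule, 5 cuts → 5 fragments:
  24–138 → 115 bp
  139–151 → 13 bp
  152–158 → 7 bp
  159–213 → 55 bp
  214–221 then 1–23 → 8 + 23 = 31 bp
Sorted largest to smallest: 115, 55, 31, 13, 7 bp.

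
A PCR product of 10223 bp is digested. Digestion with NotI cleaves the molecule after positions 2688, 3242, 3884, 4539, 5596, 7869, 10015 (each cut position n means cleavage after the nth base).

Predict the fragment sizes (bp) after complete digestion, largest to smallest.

2688, 2273, 2146, 1057, 655, 642, 554, 208 bp

Linear molecule, 7 cuts → 8 fragments:
  2688 − 0 = 2688 bp
  3242 − 2688 = 554 bp
  3884 − 3242 = 642 bp
  4539 − 3884 = 655 bp
  5596 − 4539 = 1057 bp
  7869 − 5596 = 2273 bp
  10015 − 7869 = 2146 bp
  10223 − 10015 = 208 bp
Sorted largest to smallest: 2688, 2273, 2146, 1057, 655, 642, 554, 208 bp.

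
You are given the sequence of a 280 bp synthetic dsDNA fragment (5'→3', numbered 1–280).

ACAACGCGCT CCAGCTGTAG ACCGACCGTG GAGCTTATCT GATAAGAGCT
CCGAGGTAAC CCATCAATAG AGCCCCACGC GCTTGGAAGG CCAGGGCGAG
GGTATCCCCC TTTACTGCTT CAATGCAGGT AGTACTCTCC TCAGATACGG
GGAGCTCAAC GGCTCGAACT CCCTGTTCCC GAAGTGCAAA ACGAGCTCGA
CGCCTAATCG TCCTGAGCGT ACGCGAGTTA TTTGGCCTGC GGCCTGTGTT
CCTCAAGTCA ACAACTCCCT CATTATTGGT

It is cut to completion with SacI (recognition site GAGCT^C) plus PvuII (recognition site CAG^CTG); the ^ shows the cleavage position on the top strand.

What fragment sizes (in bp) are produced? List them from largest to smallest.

SacI sites (GAGCTC) start at positions 46, 152, 193.
SacI cuts after base 5 of each site (before the last base), so after positions 50, 156, 197.
The PvuII site (CAGCTG) starts at position 12.
PvuII cuts after base 3 of each site, so after position 14.
Combined cut positions: 14, 50, 156, 197.
Linear molecule, 4 cuts → 5 fragments:
  1–14 → 14 bp
  15–50 → 36 bp
  51–156 → 106 bp
  157–197 → 41 bp
  198–280 → 83 bp
Sorted largest to smallest: 106, 83, 41, 36, 14 bp.

106, 83, 41, 36, 14 bp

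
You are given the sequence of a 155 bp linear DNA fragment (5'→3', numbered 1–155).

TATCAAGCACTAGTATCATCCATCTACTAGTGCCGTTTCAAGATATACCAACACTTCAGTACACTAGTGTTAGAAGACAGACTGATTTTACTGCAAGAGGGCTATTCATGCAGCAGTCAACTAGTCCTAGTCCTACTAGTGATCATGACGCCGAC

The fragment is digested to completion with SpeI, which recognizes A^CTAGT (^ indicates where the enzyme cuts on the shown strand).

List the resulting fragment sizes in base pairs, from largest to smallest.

SpeI sites (ACTAGT) start at positions 9, 26, 63, 120, 135.
SpeI cuts after the first base of each site, so after positions 9, 26, 63, 120, 135.
Linear molecule, 5 cuts → 6 fragments:
  1–9 → 9 bp
  10–26 → 17 bp
  27–63 → 37 bp
  64–120 → 57 bp
  121–135 → 15 bp
  136–155 → 20 bp
Sorted largest to smallest: 57, 37, 20, 17, 15, 9 bp.

57, 37, 20, 17, 15, 9 bp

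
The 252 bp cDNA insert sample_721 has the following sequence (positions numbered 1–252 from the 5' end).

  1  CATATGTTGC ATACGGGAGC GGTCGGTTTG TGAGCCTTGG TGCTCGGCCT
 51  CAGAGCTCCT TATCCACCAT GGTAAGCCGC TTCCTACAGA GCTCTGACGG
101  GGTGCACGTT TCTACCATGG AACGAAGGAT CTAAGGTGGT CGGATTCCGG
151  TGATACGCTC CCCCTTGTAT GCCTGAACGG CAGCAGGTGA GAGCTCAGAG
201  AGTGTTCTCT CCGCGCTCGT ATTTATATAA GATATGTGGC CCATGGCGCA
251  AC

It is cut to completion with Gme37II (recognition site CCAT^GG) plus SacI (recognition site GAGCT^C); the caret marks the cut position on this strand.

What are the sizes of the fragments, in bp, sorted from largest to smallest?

Gme37II sites (CCATGG) start at positions 67, 115, 241.
Gme37II cuts after base 4 of each site, so after positions 70, 118, 244.
SacI sites (GAGCTC) start at positions 53, 89, 191.
SacI cuts after base 5 of each site (before the last base), so after positions 57, 93, 195.
Combined cut positions: 57, 70, 93, 118, 195, 244.
Linear molecule, 6 cuts → 7 fragments:
  1–57 → 57 bp
  58–70 → 13 bp
  71–93 → 23 bp
  94–118 → 25 bp
  119–195 → 77 bp
  196–244 → 49 bp
  245–252 → 8 bp
Sorted largest to smallest: 77, 57, 49, 25, 23, 13, 8 bp.

77, 57, 49, 25, 23, 13, 8 bp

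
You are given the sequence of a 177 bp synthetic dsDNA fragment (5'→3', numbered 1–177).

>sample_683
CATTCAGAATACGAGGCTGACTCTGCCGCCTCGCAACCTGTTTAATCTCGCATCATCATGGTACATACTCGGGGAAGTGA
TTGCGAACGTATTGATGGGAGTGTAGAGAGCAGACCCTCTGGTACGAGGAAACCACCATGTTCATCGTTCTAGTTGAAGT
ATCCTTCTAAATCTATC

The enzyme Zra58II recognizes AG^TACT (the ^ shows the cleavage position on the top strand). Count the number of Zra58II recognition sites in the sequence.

No occurrence of AGTACT is present in the sequence.
Zra58II does not cut: 0 sites.

0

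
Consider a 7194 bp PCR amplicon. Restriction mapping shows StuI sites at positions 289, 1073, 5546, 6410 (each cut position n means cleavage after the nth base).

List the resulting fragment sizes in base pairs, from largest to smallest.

Linear molecule, 4 cuts → 5 fragments:
  289 − 0 = 289 bp
  1073 − 289 = 784 bp
  5546 − 1073 = 4473 bp
  6410 − 5546 = 864 bp
  7194 − 6410 = 784 bp
Sorted largest to smallest: 4473, 864, 784, 784, 289 bp.

4473, 864, 784, 784, 289 bp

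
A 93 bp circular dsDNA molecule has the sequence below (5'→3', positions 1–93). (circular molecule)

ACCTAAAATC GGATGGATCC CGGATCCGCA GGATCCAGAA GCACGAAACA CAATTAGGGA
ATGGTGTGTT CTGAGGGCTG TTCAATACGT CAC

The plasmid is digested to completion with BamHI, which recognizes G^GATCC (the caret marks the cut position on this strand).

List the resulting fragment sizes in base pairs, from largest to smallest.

BamHI sites (GGATCC) start at positions 15, 22, 31.
BamHI cuts after the first base of each site, so after positions 15, 22, 31.
Circular molecule, 3 cuts → 3 fragments:
  16–22 → 7 bp
  23–31 → 9 bp
  32–93 then 1–15 → 62 + 15 = 77 bp
Sorted largest to smallest: 77, 9, 7 bp.

77, 9, 7 bp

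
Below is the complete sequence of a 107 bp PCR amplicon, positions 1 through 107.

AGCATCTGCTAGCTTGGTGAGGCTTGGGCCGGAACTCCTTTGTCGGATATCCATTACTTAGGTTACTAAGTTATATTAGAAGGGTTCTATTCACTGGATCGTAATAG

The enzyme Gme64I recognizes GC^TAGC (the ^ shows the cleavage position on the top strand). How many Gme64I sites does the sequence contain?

1

GCTAGC occurs starting at position 8.
Gme64I cuts at 1 site.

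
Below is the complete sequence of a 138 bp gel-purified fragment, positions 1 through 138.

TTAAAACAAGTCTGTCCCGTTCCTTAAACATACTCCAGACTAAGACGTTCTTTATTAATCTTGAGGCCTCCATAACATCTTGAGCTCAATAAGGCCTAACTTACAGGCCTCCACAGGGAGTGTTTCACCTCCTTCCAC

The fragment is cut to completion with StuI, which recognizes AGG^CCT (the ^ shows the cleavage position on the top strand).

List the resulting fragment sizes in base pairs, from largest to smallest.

66, 31, 28, 13 bp

StuI sites (AGGCCT) start at positions 64, 92, 105.
StuI cuts after base 3 of each site, so after positions 66, 94, 107.
Linear molecule, 3 cuts → 4 fragments:
  1–66 → 66 bp
  67–94 → 28 bp
  95–107 → 13 bp
  108–138 → 31 bp
Sorted largest to smallest: 66, 31, 28, 13 bp.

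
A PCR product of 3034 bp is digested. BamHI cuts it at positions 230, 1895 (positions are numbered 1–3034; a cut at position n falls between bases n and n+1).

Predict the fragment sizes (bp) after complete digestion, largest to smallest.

1665, 1139, 230 bp

Linear molecule, 2 cuts → 3 fragments:
  230 − 0 = 230 bp
  1895 − 230 = 1665 bp
  3034 − 1895 = 1139 bp
Sorted largest to smallest: 1665, 1139, 230 bp.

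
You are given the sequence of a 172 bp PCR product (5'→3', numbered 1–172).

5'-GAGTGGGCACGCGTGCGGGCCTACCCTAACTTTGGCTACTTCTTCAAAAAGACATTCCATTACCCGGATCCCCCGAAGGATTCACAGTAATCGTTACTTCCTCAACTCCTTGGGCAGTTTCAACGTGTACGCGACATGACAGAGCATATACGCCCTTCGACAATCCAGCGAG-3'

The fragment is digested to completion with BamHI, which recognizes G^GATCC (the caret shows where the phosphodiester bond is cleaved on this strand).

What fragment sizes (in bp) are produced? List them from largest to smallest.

The BamHI site (GGATCC) starts at position 66.
BamHI cuts after the first base of each site, so after position 66.
Linear molecule, 1 cut → 2 fragments:
  1–66 → 66 bp
  67–172 → 106 bp
Sorted largest to smallest: 106, 66 bp.

106, 66 bp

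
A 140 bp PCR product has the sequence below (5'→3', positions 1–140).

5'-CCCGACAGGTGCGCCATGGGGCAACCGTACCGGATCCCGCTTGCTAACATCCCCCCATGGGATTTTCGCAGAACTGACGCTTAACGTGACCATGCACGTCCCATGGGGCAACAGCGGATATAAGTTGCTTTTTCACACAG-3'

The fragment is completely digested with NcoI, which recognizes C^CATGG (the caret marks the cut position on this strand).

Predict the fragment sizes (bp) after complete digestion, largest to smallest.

NcoI sites (CCATGG) start at positions 14, 55, 101.
NcoI cuts after the first base of each site, so after positions 14, 55, 101.
Linear molecule, 3 cuts → 4 fragments:
  1–14 → 14 bp
  15–55 → 41 bp
  56–101 → 46 bp
  102–140 → 39 bp
Sorted largest to smallest: 46, 41, 39, 14 bp.

46, 41, 39, 14 bp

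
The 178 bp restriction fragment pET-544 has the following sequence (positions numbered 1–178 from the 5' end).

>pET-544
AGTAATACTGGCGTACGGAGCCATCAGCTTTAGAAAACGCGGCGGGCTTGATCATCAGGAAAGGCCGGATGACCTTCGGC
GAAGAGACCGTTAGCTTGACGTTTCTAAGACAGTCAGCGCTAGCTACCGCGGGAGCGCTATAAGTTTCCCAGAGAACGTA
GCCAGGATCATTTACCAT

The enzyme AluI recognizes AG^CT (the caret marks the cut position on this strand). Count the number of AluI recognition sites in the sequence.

AGCT occurs starting at positions 26, 93, 122.
AluI cuts at 3 sites.

3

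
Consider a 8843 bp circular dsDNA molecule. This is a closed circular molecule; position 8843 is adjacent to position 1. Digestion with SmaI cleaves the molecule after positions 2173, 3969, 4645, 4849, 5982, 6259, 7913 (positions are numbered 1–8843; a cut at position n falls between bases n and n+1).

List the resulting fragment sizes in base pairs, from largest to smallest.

Circular molecule, 7 cuts → 7 fragments:
  3969 − 2173 = 1796 bp
  4645 − 3969 = 676 bp
  4849 − 4645 = 204 bp
  5982 − 4849 = 1133 bp
  6259 − 5982 = 277 bp
  7913 − 6259 = 1654 bp
  wrap: 8843 − 7913 + 2173 = 3103 bp
Sorted largest to smallest: 3103, 1796, 1654, 1133, 676, 277, 204 bp.

3103, 1796, 1654, 1133, 676, 277, 204 bp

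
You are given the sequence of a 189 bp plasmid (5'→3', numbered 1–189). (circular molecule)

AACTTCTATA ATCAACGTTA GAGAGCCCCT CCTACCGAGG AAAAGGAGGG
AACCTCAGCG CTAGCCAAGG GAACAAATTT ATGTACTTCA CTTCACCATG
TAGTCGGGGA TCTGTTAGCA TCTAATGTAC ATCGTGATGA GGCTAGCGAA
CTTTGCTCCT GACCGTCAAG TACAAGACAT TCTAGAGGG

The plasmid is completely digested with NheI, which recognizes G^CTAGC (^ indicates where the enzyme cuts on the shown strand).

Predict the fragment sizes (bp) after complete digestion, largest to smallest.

NheI sites (GCTAGC) start at positions 60, 142.
NheI cuts after the first base of each site, so after positions 60, 142.
Circular molecule, 2 cuts → 2 fragments:
  61–142 → 82 bp
  143–189 then 1–60 → 47 + 60 = 107 bp
Sorted largest to smallest: 107, 82 bp.

107, 82 bp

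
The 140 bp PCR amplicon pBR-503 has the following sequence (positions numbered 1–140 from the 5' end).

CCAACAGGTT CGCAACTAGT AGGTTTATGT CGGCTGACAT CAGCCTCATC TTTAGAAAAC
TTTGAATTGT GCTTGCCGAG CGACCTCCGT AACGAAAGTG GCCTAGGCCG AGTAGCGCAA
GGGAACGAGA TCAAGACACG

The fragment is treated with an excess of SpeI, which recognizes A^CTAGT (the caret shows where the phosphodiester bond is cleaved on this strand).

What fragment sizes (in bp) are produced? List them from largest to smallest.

125, 15 bp

The SpeI site (ACTAGT) starts at position 15.
SpeI cuts after the first base of each site, so after position 15.
Linear molecule, 1 cut → 2 fragments:
  1–15 → 15 bp
  16–140 → 125 bp
Sorted largest to smallest: 125, 15 bp.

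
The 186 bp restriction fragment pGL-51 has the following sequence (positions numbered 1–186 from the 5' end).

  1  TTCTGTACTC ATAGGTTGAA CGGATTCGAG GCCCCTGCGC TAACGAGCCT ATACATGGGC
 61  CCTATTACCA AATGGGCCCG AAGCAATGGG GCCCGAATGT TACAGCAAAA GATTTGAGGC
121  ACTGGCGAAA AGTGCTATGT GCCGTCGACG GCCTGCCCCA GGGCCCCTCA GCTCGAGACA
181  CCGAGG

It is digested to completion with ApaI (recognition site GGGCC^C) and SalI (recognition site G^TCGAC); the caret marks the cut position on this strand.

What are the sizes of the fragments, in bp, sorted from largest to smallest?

ApaI sites (GGGCCC) start at positions 57, 74, 89, 161.
ApaI cuts after base 5 of each site (before the last base), so after positions 61, 78, 93, 165.
The SalI site (GTCGAC) starts at position 144.
SalI cuts after the first base of each site, so after position 144.
Combined cut positions: 61, 78, 93, 144, 165.
Linear molecule, 5 cuts → 6 fragments:
  1–61 → 61 bp
  62–78 → 17 bp
  79–93 → 15 bp
  94–144 → 51 bp
  145–165 → 21 bp
  166–186 → 21 bp
Sorted largest to smallest: 61, 51, 21, 21, 17, 15 bp.

61, 51, 21, 21, 17, 15 bp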